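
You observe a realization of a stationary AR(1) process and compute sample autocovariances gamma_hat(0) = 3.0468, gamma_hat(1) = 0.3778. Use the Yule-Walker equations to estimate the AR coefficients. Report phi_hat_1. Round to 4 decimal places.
\hat\phi_{1} = 0.1240

The Yule-Walker equations for an AR(p) process read, in matrix form,
  Gamma_p phi = r_p,   with   (Gamma_p)_{ij} = gamma(|i - j|),
                       (r_p)_i = gamma(i),   i,j = 1..p.
Substitute the sample gammas (Toeplitz matrix and right-hand side of size 1):
  Gamma_p = [[3.0468]]
  r_p     = [0.3778]
With p = 1 this is the single equation gamma(0) phi_1 = gamma(1):
  phi_hat_1 = gamma(1) / gamma(0) = 0.3778 / 3.0468 = 0.1240.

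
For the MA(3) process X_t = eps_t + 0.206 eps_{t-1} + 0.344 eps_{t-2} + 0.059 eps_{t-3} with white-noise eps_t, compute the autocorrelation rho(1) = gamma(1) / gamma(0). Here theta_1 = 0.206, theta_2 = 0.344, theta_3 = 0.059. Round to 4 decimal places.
\rho(1) = 0.2552

For an MA(q) process with theta_0 = 1, the autocovariance is
  gamma(k) = sigma^2 * sum_{i=0..q-k} theta_i * theta_{i+k},
and rho(k) = gamma(k) / gamma(0). Sigma^2 cancels.
  numerator   = (1)*(0.206) + (0.206)*(0.344) + (0.344)*(0.059) = 0.29716.
  denominator = (1)^2 + (0.206)^2 + (0.344)^2 + (0.059)^2 = 1.164253.
  rho(1) = 0.29716 / 1.164253 = 0.2552.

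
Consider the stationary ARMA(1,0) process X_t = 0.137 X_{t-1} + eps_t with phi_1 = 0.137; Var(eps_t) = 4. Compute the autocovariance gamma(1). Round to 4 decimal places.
\gamma(1) = 0.5585

Multiply the model equation by X_{t-k} and take expectations. With theta_0 = psi_0 = 1 and psi_j the MA(infinity) weights, this gives
  gamma(k) - sum_i phi_i gamma(k-i) = c_k,
  c_k = sigma^2 * sum_{j=k..q} theta_j psi_{j-k}   (c_k = 0 for k > q),
using gamma(-m) = gamma(m).
Pure AR (q = 0): c_0 = sigma^2 = 4, c_k = 0 for k >= 1.
Equations for k = 0 and k = 1 (AR order 1):
  gamma(0) = phi_1 gamma(1) + c_0
  gamma(1) = phi_1 gamma(0) + c_1
Substituting the second into the first: gamma(0) (1 - phi_1^2) = c_0 + phi_1 c_1, so
  gamma(0) = c_0 / (1 - phi_1^2) = 4 / (1 - (0.137)^2) = 4 / 0.981231 = 4.076512.
  gamma(1) = phi_1 gamma(0) = (0.137)(4.076512) = 0.558482.
Therefore gamma(1) = 0.5585 (to 4 decimal places).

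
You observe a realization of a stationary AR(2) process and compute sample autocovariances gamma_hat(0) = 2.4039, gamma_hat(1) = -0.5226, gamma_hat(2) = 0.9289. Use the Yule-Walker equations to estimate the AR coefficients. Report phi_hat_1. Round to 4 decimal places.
\hat\phi_{1} = -0.1400

The Yule-Walker equations for an AR(p) process read, in matrix form,
  Gamma_p phi = r_p,   with   (Gamma_p)_{ij} = gamma(|i - j|),
                       (r_p)_i = gamma(i),   i,j = 1..p.
Substitute the sample gammas (Toeplitz matrix and right-hand side of size 2):
  Gamma_p = [[2.4039, -0.5226], [-0.5226, 2.4039]]
  r_p     = [-0.5226, 0.9289]
Written out:
  2.4039 phi_1 - 0.5226 phi_2 = -0.5226
  -0.5226 phi_1 + 2.4039 phi_2 = 0.9289
Solve by Cramer's rule:
  det = gamma(0)^2 - gamma(1)^2 = (2.4039)^2 - (-0.5226)^2 = 5.77873521 - 0.27311076 = 5.50562445
  phi_hat_1 = [gamma(1) gamma(0) - gamma(1) gamma(2)] / det = [(-0.5226)(2.4039) - (-0.5226)(0.9289)] / 5.50562445 = -0.770835 / 5.50562445 = -0.14
  phi_hat_2 = [gamma(0) gamma(2) - gamma(1)^2] / det = [(2.4039)(0.9289) - (-0.5226)^2] / 5.50562445 = 1.95987195 / 5.50562445 = 0.356
So phi_hat = [-0.1400, 0.3560].
Therefore phi_hat_1 = -0.1400.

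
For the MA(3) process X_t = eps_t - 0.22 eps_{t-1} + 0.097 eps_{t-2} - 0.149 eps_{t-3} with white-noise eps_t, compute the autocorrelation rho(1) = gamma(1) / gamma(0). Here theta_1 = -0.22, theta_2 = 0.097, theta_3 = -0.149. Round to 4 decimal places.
\rho(1) = -0.2368

For an MA(q) process with theta_0 = 1, the autocovariance is
  gamma(k) = sigma^2 * sum_{i=0..q-k} theta_i * theta_{i+k},
and rho(k) = gamma(k) / gamma(0). Sigma^2 cancels.
  numerator   = (1)*(-0.22) + (-0.22)*(0.097) + (0.097)*(-0.149) = -0.255793.
  denominator = (1)^2 + (-0.22)^2 + (0.097)^2 + (-0.149)^2 = 1.08001.
  rho(1) = -0.255793 / 1.08001 = -0.2368.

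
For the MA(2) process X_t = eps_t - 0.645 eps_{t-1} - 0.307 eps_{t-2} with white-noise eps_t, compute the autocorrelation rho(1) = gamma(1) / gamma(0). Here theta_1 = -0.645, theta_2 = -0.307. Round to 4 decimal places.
\rho(1) = -0.2960

For an MA(q) process with theta_0 = 1, the autocovariance is
  gamma(k) = sigma^2 * sum_{i=0..q-k} theta_i * theta_{i+k},
and rho(k) = gamma(k) / gamma(0). Sigma^2 cancels.
  numerator   = (1)*(-0.645) + (-0.645)*(-0.307) = -0.446985.
  denominator = (1)^2 + (-0.645)^2 + (-0.307)^2 = 1.510274.
  rho(1) = -0.446985 / 1.510274 = -0.2960.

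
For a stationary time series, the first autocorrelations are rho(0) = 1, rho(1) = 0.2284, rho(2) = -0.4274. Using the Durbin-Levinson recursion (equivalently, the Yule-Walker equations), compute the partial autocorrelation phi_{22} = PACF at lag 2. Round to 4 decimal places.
\phi_{22} = -0.5060

The PACF at lag k is phi_{kk}, the last component of the solution
to the Yule-Walker system G_k phi = r_k where
  (G_k)_{ij} = rho(|i - j|), (r_k)_i = rho(i), i,j = 1..k.
Equivalently, Durbin-Levinson gives phi_{kk} iteratively:
  phi_{11} = rho(1)
  phi_{kk} = [rho(k) - sum_{j=1..k-1} phi_{k-1,j} rho(k-j)]
            / [1 - sum_{j=1..k-1} phi_{k-1,j} rho(j)],
  phi_{k,j} = phi_{k-1,j} - phi_{kk} phi_{k-1,k-j},  j = 1..k-1.
Step k = 1:
  phi_11 = rho(1) = 0.2284.
Step k = 2:
  phi_22 = [rho(2) - phi_11 rho(1)] / [1 - phi_11 rho(1)] = [-0.4274 - (0.2284)(0.2284)] / [1 - (0.2284)(0.2284)]
         = -0.47956656 / 0.94783344 = -0.506.
Therefore phi_{22} = -0.5060.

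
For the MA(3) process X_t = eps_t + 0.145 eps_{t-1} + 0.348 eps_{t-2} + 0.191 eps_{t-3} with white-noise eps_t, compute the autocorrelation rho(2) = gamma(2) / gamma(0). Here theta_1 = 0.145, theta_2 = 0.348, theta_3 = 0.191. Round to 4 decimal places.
\rho(2) = 0.3188

For an MA(q) process with theta_0 = 1, the autocovariance is
  gamma(k) = sigma^2 * sum_{i=0..q-k} theta_i * theta_{i+k},
and rho(k) = gamma(k) / gamma(0). Sigma^2 cancels.
  numerator   = (1)*(0.348) + (0.145)*(0.191) = 0.375695.
  denominator = (1)^2 + (0.145)^2 + (0.348)^2 + (0.191)^2 = 1.17861.
  rho(2) = 0.375695 / 1.17861 = 0.3188.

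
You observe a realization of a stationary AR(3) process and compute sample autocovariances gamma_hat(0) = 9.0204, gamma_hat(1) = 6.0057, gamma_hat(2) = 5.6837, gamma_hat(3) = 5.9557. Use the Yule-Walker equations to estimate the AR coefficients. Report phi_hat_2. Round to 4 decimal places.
\hat\phi_{2} = 0.1940

The Yule-Walker equations for an AR(p) process read, in matrix form,
  Gamma_p phi = r_p,   with   (Gamma_p)_{ij} = gamma(|i - j|),
                       (r_p)_i = gamma(i),   i,j = 1..p.
Substitute the sample gammas (Toeplitz matrix and right-hand side of size 3):
  Gamma_p = [[9.0204, 6.0057, 5.6837], [6.0057, 9.0204, 6.0057], [5.6837, 6.0057, 9.0204]]
  r_p     = [6.0057, 5.6837, 5.9557]
Written out (R1..R3):
  (R1) 9.0204 phi_1 + 6.0057 phi_2 + 5.6837 phi_3 = 6.0057
  (R2) 6.0057 phi_1 + 9.0204 phi_2 + 6.0057 phi_3 = 5.6837
  (R3) 5.6837 phi_1 + 6.0057 phi_2 + 9.0204 phi_3 = 5.9557
Gaussian elimination:
  R2 <- R2 - (6.0057/9.0204) R1 = R2 - (0.665791) R1:  5.02186 phi_2 + 2.221544 phi_3 = 1.68516
  R3 <- R3 - (5.6837/9.0204) R1 = R3 - (0.630094) R1:  2.221544 phi_2 + 5.439135 phi_3 = 2.171544
  R3 <- R3 - (2.221544/5.02186) R2 = R3 - (0.442375) R2:  4.456379 phi_3 = 1.426072
Back-substitution:
  phi_hat_3 = 1.426072 / 4.456379 = 0.320007
  phi_hat_2 = (1.68516 - (2.221544)(0.320007)) / 5.02186 = 0.194002
  phi_hat_1 = (6.0057 - (6.0057)(0.194002) - (5.6837)(0.320007)) / 9.0204 = 0.334992
So phi_hat = [0.3350, 0.1940, 0.3200].
Therefore phi_hat_2 = 0.1940.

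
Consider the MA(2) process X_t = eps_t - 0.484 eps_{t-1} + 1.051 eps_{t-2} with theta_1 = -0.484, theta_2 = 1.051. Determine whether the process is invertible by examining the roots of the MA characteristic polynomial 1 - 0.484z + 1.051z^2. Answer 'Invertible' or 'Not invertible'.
\text{Not invertible}

The MA(q) characteristic polynomial is P(z) = 1 - 0.484z + 1.051z^2.
Invertibility requires all roots to lie outside the unit circle, i.e. |z| > 1 for every root.
Set 1 + (-0.484) z + (1.051) z^2 = 0, i.e. a z^2 + b z + c = 0 with a = 1.051, b = -0.484, c = 1.
Discriminant D = b^2 - 4ac = (-0.484)^2 - 4*(1.051)*1 = 0.234256 - (4.204) = -3.969744.
D < 0, so the roots are the complex-conjugate pair z = (-b +/- i sqrt(-D)) / (2a) = 0.2303 +/- 0.9479i.
For a conjugate pair |z|^2 = z * conj(z) = (product of roots) = c/a = 1/(1.051) = 0.951475, so |z| = sqrt(0.951475) = 0.9754 for both roots.
Moduli of all roots: 0.9754, 0.9754.
All moduli strictly greater than 1? No.
Verdict: Not invertible.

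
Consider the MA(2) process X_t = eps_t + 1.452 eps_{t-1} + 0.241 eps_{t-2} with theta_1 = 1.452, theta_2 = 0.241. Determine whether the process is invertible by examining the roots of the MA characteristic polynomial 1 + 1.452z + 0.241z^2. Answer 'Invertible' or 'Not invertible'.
\text{Not invertible}

The MA(q) characteristic polynomial is P(z) = 1 + 1.452z + 0.241z^2.
Invertibility requires all roots to lie outside the unit circle, i.e. |z| > 1 for every root.
Set 1 + (1.452) z + (0.241) z^2 = 0, i.e. a z^2 + b z + c = 0 with a = 0.241, b = 1.452, c = 1.
Discriminant D = b^2 - 4ac = (1.452)^2 - 4*(0.241)*1 = 2.108304 - (0.964) = 1.144304.
D >= 0, so the roots are real: z = (-b +/- sqrt(D)) / (2a) = (-1.452 +/- 1.069721) / (0.482).
  z_1 = (-1.452 + 1.069721) / (0.482) = -0.7931,   |z_1| = 0.7931.
  z_2 = (-1.452 - 1.069721) / (0.482) = -5.2318,   |z_2| = 5.2318.
Moduli of all roots: 0.7931, 5.2318.
All moduli strictly greater than 1? No.
Verdict: Not invertible.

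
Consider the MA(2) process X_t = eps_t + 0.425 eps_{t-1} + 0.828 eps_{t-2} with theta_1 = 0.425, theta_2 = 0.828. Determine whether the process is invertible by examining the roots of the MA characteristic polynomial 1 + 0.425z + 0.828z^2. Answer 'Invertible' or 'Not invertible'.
\text{Invertible}

The MA(q) characteristic polynomial is P(z) = 1 + 0.425z + 0.828z^2.
Invertibility requires all roots to lie outside the unit circle, i.e. |z| > 1 for every root.
Set 1 + (0.425) z + (0.828) z^2 = 0, i.e. a z^2 + b z + c = 0 with a = 0.828, b = 0.425, c = 1.
Discriminant D = b^2 - 4ac = (0.425)^2 - 4*(0.828)*1 = 0.180625 - (3.312) = -3.131375.
D < 0, so the roots are the complex-conjugate pair z = (-b +/- i sqrt(-D)) / (2a) = -0.2566 +/- 1.0686i.
For a conjugate pair |z|^2 = z * conj(z) = (product of roots) = c/a = 1/(0.828) = 1.207729, so |z| = sqrt(1.207729) = 1.099 for both roots.
Moduli of all roots: 1.0990, 1.0990.
All moduli strictly greater than 1? Yes.
Verdict: Invertible.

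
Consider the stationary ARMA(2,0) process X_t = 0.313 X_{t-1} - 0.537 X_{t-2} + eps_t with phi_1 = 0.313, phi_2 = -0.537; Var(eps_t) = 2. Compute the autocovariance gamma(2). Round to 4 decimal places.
\gamma(2) = -1.3876

Multiply the model equation by X_{t-k} and take expectations. With theta_0 = psi_0 = 1 and psi_j the MA(infinity) weights, this gives
  gamma(k) - sum_i phi_i gamma(k-i) = c_k,
  c_k = sigma^2 * sum_{j=k..q} theta_j psi_{j-k}   (c_k = 0 for k > q),
using gamma(-m) = gamma(m).
Pure AR (q = 0): c_0 = sigma^2 = 2, c_k = 0 for k >= 1.
Equations for k = 0, 1, 2 (AR order 2, c_2 = 0):
  (E0) gamma(0) = phi_1 gamma(1) + phi_2 gamma(2) + c_0
  (E1) gamma(1) = phi_1 gamma(0) + phi_2 gamma(1) + c_1
  (E2) gamma(2) = phi_1 gamma(1) + phi_2 gamma(0)
From (E1): gamma(1) = A gamma(0) + B with
  A = phi_1 / (1 - phi_2) = 0.313 / 1.537 = 0.203643,   B = c_1 / (1 - phi_2) = 0 / 1.537 = 0.
Insert (E2) into (E0): gamma(0) (1 - phi_2^2) = phi_1 (1 + phi_2) gamma(1) + c_0.
  phi_1 (1 + phi_2) = (0.313)(0.463) = 0.144919,   1 - phi_2^2 = 0.711631.
Replace gamma(1) by A gamma(0) + B and collect gamma(0):
  gamma(0) [0.711631 - (0.144919)(0.203643)] = c_0 = 2
  gamma(0) * 0.682119 = 2
  gamma(0) = 2 / 0.682119 = 2.932039.
  gamma(1) = A gamma(0) = (0.203643)(2.932039) = 0.597091.
  gamma(2) = phi_1 gamma(1) + phi_2 gamma(0) = (0.313)(0.597091) + (-0.537)(2.932039) = -1.387616.
Therefore gamma(2) = -1.3876 (to 4 decimal places).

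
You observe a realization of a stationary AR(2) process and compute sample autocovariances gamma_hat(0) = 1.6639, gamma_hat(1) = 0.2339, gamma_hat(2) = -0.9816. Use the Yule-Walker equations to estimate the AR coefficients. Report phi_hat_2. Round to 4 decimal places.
\hat\phi_{2} = -0.6220

The Yule-Walker equations for an AR(p) process read, in matrix form,
  Gamma_p phi = r_p,   with   (Gamma_p)_{ij} = gamma(|i - j|),
                       (r_p)_i = gamma(i),   i,j = 1..p.
Substitute the sample gammas (Toeplitz matrix and right-hand side of size 2):
  Gamma_p = [[1.6639, 0.2339], [0.2339, 1.6639]]
  r_p     = [0.2339, -0.9816]
Written out:
  1.6639 phi_1 + 0.2339 phi_2 = 0.2339
  0.2339 phi_1 + 1.6639 phi_2 = -0.9816
Solve by Cramer's rule:
  det = gamma(0)^2 - gamma(1)^2 = (1.6639)^2 - (0.2339)^2 = 2.76856321 - 0.05470921 = 2.713854
  phi_hat_1 = [gamma(1) gamma(0) - gamma(1) gamma(2)] / det = [(0.2339)(1.6639) - (0.2339)(-0.9816)] / 2.713854 = 0.61878245 / 2.713854 = 0.228
  phi_hat_2 = [gamma(0) gamma(2) - gamma(1)^2] / det = [(1.6639)(-0.9816) - (0.2339)^2] / 2.713854 = -1.68799345 / 2.713854 = -0.622
So phi_hat = [0.2280, -0.6220].
Therefore phi_hat_2 = -0.6220.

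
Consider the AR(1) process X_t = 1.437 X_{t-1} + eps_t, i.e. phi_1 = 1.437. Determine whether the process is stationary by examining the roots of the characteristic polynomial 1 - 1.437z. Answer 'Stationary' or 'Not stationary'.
\text{Not stationary}

The AR(p) characteristic polynomial is P(z) = 1 - 1.437z.
Stationarity requires all roots to lie outside the unit circle, i.e. |z| > 1 for every root.
This is linear in z: 1 + (-1.437) z = 0  =>  z = -1/(-1.437) = 0.695894,  |z| = 0.695894.
Moduli of all roots: 0.6959.
All moduli strictly greater than 1? No.
Verdict: Not stationary.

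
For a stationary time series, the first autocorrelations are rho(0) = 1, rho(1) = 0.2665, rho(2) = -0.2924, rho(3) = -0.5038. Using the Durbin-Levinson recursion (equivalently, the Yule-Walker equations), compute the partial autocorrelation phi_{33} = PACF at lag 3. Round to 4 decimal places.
\phi_{33} = -0.3700

The PACF at lag k is phi_{kk}, the last component of the solution
to the Yule-Walker system G_k phi = r_k where
  (G_k)_{ij} = rho(|i - j|), (r_k)_i = rho(i), i,j = 1..k.
Equivalently, Durbin-Levinson gives phi_{kk} iteratively:
  phi_{11} = rho(1)
  phi_{kk} = [rho(k) - sum_{j=1..k-1} phi_{k-1,j} rho(k-j)]
            / [1 - sum_{j=1..k-1} phi_{k-1,j} rho(j)],
  phi_{k,j} = phi_{k-1,j} - phi_{kk} phi_{k-1,k-j},  j = 1..k-1.
Step k = 1:
  phi_11 = rho(1) = 0.2665.
Step k = 2:
  phi_22 = [rho(2) - phi_11 rho(1)] / [1 - phi_11 rho(1)] = [-0.2924 - (0.2665)(0.2665)] / [1 - (0.2665)(0.2665)]
         = -0.36342225 / 0.92897775 = -0.391207.
  Update: phi_21 = phi_11 - phi_22 phi_11 = 0.2665 - (-0.391207)(0.2665) = 0.370757.
Step k = 3:
  phi_33 = [rho(3) - phi_21 rho(2) - phi_22 rho(1)] / [1 - phi_21 rho(1) - phi_22 rho(2)]
    numerator   = -0.5038 - (0.370757)(-0.2924) - (-0.391207)(0.2665) = -0.29113421
    denominator = 1 - (0.370757)(0.2665) - (-0.391207)(-0.2924) = 0.78680456
  phi_33 = -0.29113421 / 0.78680456 = -0.37.
Therefore phi_{33} = -0.3700.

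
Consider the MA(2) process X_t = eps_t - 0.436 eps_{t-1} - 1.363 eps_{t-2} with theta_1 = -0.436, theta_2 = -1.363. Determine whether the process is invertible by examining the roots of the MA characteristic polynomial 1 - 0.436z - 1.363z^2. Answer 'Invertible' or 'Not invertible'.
\text{Not invertible}

The MA(q) characteristic polynomial is P(z) = 1 - 0.436z - 1.363z^2.
Invertibility requires all roots to lie outside the unit circle, i.e. |z| > 1 for every root.
Set 1 + (-0.436) z + (-1.363) z^2 = 0, i.e. a z^2 + b z + c = 0 with a = -1.363, b = -0.436, c = 1.
Discriminant D = b^2 - 4ac = (-0.436)^2 - 4*(-1.363)*1 = 0.190096 - (-5.452) = 5.642096.
D >= 0, so the roots are real: z = (-b +/- sqrt(D)) / (2a) = (0.436 +/- 2.37531) / (-2.726).
  z_1 = (0.436 + 2.37531) / (-2.726) = -1.0313,   |z_1| = 1.0313.
  z_2 = (0.436 - 2.37531) / (-2.726) = 0.7114,   |z_2| = 0.7114.
Moduli of all roots: 1.0313, 0.7114.
All moduli strictly greater than 1? No.
Verdict: Not invertible.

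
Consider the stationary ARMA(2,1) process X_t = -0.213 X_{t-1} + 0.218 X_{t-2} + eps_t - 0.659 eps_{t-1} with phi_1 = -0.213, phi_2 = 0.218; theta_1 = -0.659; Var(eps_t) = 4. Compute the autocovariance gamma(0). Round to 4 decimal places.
\gamma(0) = 8.1345

Multiply the model equation by X_{t-k} and take expectations. With theta_0 = psi_0 = 1 and psi_j the MA(infinity) weights, this gives
  gamma(k) - sum_i phi_i gamma(k-i) = c_k,
  c_k = sigma^2 * sum_{j=k..q} theta_j psi_{j-k}   (c_k = 0 for k > q),
using gamma(-m) = gamma(m).
psi-weights needed (psi_j = theta_j + sum_i phi_i psi_{j-i}):
  psi_1 = theta_1 + phi_1 = -0.659 + (-0.213) = -0.872
Right-hand sides:
  c_0 = sigma^2 (1 + theta_1 psi_1) = 4 * (1 + (-0.659)(-0.872)) = 4 * 1.574648 = 6.298592
  c_1 = sigma^2 theta_1 = 4 * (-0.659) = -2.636
  c_2 = 0
Equations for k = 0, 1, 2 (AR order 2, c_2 = 0):
  (E0) gamma(0) = phi_1 gamma(1) + phi_2 gamma(2) + c_0
  (E1) gamma(1) = phi_1 gamma(0) + phi_2 gamma(1) + c_1
  (E2) gamma(2) = phi_1 gamma(1) + phi_2 gamma(0)
From (E1): gamma(1) = A gamma(0) + B with
  A = phi_1 / (1 - phi_2) = -0.213 / 0.782 = -0.272379,   B = c_1 / (1 - phi_2) = -2.636 / 0.782 = -3.370844.
Insert (E2) into (E0): gamma(0) (1 - phi_2^2) = phi_1 (1 + phi_2) gamma(1) + c_0.
  phi_1 (1 + phi_2) = (-0.213)(1.218) = -0.259434,   1 - phi_2^2 = 0.952476.
Replace gamma(1) by A gamma(0) + B and collect gamma(0):
  gamma(0) [0.952476 - (-0.259434)(-0.272379)] = (-0.259434)(-3.370844) + 6.298592
  gamma(0) * 0.881812 = 7.173104
  gamma(0) = 7.173104 / 0.881812 = 8.134507.
Therefore gamma(0) = 8.1345 (to 4 decimal places).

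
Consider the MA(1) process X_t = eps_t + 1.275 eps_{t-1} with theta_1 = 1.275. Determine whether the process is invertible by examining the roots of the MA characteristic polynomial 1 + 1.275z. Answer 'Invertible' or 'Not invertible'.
\text{Not invertible}

The MA(q) characteristic polynomial is P(z) = 1 + 1.275z.
Invertibility requires all roots to lie outside the unit circle, i.e. |z| > 1 for every root.
This is linear in z: 1 + (1.275) z = 0  =>  z = -1/(1.275) = -0.784314,  |z| = 0.784314.
Moduli of all roots: 0.7843.
All moduli strictly greater than 1? No.
Verdict: Not invertible.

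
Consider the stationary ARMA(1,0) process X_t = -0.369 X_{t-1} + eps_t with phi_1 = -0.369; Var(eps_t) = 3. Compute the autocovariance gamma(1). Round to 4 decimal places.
\gamma(1) = -1.2815

Multiply the model equation by X_{t-k} and take expectations. With theta_0 = psi_0 = 1 and psi_j the MA(infinity) weights, this gives
  gamma(k) - sum_i phi_i gamma(k-i) = c_k,
  c_k = sigma^2 * sum_{j=k..q} theta_j psi_{j-k}   (c_k = 0 for k > q),
using gamma(-m) = gamma(m).
Pure AR (q = 0): c_0 = sigma^2 = 3, c_k = 0 for k >= 1.
Equations for k = 0 and k = 1 (AR order 1):
  gamma(0) = phi_1 gamma(1) + c_0
  gamma(1) = phi_1 gamma(0) + c_1
Substituting the second into the first: gamma(0) (1 - phi_1^2) = c_0 + phi_1 c_1, so
  gamma(0) = c_0 / (1 - phi_1^2) = 3 / (1 - (-0.369)^2) = 3 / 0.863839 = 3.472869.
  gamma(1) = phi_1 gamma(0) = (-0.369)(3.472869) = -1.281489.
Therefore gamma(1) = -1.2815 (to 4 decimal places).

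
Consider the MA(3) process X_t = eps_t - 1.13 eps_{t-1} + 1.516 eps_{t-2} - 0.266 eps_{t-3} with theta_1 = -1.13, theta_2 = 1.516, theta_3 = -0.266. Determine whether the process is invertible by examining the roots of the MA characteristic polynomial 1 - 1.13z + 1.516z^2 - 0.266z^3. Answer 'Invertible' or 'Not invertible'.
\text{Not invertible}

The MA(q) characteristic polynomial is P(z) = 1 - 1.13z + 1.516z^2 - 0.266z^3.
Invertibility requires all roots to lie outside the unit circle, i.e. |z| > 1 for every root.
Degree 3: look for a simple real root z0 first, then factor out (1 - z/z0) and solve the remaining quadratic.
Testing z0 = 5: P(5) = 1 + (-1.13)(5) + (1.516)(5)^2 + (-0.266)(5)^3
  = 1 + (-5.65) + (37.9) + (-33.25) = 0.  So z_0 = 5 is a root, |z_0| = 5.
Divide out the factor (1 - 0.2 z) = (1 - z/z0) (since 1/z0 = 0.2):
  P(z) = (1 - 0.2 z)(1 + (-0.93) z + (1.33) z^2)
  [check: z-coef -0.93 - (0.2) = -1.13; z^2-coef 1.33 - (0.2)(-0.93) = 1.516; z^3-coef -(0.2)(1.33) = -0.266.]
Remaining roots from the quadratic factor 1 + (-0.93) z + (1.33) z^2:
  Set 1 + (-0.93) z + (1.33) z^2 = 0, i.e. a z^2 + b z + c = 0 with a = 1.33, b = -0.93, c = 1.
  Discriminant D = b^2 - 4ac = (-0.93)^2 - 4*(1.33)*1 = 0.8649 - (5.32) = -4.4551.
  D < 0, so the roots are the complex-conjugate pair z = (-b +/- i sqrt(-D)) / (2a) = 0.3496 +/- 0.7935i.
  For a conjugate pair |z|^2 = z * conj(z) = (product of roots) = c/a = 1/(1.33) = 0.75188, so |z| = sqrt(0.75188) = 0.8671 for both roots.
Moduli of all roots: 5.0000, 0.8671, 0.8671.
All moduli strictly greater than 1? No.
Verdict: Not invertible.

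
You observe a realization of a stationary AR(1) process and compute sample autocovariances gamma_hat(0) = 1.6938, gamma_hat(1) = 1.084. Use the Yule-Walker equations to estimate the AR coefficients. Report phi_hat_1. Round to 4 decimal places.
\hat\phi_{1} = 0.6400

The Yule-Walker equations for an AR(p) process read, in matrix form,
  Gamma_p phi = r_p,   with   (Gamma_p)_{ij} = gamma(|i - j|),
                       (r_p)_i = gamma(i),   i,j = 1..p.
Substitute the sample gammas (Toeplitz matrix and right-hand side of size 1):
  Gamma_p = [[1.6938]]
  r_p     = [1.084]
With p = 1 this is the single equation gamma(0) phi_1 = gamma(1):
  phi_hat_1 = gamma(1) / gamma(0) = 1.084 / 1.6938 = 0.6400.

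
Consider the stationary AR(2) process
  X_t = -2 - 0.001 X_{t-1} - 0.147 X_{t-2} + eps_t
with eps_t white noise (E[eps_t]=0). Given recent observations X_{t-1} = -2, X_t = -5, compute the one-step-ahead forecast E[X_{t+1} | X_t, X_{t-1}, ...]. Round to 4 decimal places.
E[X_{t+1} \mid \mathcal F_t] = -1.7010

For an AR(p) model X_t = c + sum_i phi_i X_{t-i} + eps_t, the
one-step-ahead conditional mean is
  E[X_{t+1} | X_t, ...] = c + sum_i phi_i X_{t+1-i}.
Substitute known values:
  E[X_{t+1} | ...] = -2 + (-0.001) * (-5) + (-0.147) * (-2)
                   = -1.7010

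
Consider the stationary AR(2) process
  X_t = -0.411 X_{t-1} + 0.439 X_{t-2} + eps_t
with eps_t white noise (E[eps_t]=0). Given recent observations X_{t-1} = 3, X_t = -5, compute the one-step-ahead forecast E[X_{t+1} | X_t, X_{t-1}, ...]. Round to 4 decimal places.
E[X_{t+1} \mid \mathcal F_t] = 3.3720

For an AR(p) model X_t = c + sum_i phi_i X_{t-i} + eps_t, the
one-step-ahead conditional mean is
  E[X_{t+1} | X_t, ...] = c + sum_i phi_i X_{t+1-i}.
Substitute known values:
  E[X_{t+1} | ...] = (-0.411) * (-5) + (0.439) * (3)
                   = 3.3720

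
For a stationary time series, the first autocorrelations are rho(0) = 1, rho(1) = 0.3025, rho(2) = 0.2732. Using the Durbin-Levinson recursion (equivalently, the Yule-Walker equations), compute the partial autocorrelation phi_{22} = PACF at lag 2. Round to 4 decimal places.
\phi_{22} = 0.2000

The PACF at lag k is phi_{kk}, the last component of the solution
to the Yule-Walker system G_k phi = r_k where
  (G_k)_{ij} = rho(|i - j|), (r_k)_i = rho(i), i,j = 1..k.
Equivalently, Durbin-Levinson gives phi_{kk} iteratively:
  phi_{11} = rho(1)
  phi_{kk} = [rho(k) - sum_{j=1..k-1} phi_{k-1,j} rho(k-j)]
            / [1 - sum_{j=1..k-1} phi_{k-1,j} rho(j)],
  phi_{k,j} = phi_{k-1,j} - phi_{kk} phi_{k-1,k-j},  j = 1..k-1.
Step k = 1:
  phi_11 = rho(1) = 0.3025.
Step k = 2:
  phi_22 = [rho(2) - phi_11 rho(1)] / [1 - phi_11 rho(1)] = [0.2732 - (0.3025)(0.3025)] / [1 - (0.3025)(0.3025)]
         = 0.18169375 / 0.90849375 = 0.2.
Therefore phi_{22} = 0.2000.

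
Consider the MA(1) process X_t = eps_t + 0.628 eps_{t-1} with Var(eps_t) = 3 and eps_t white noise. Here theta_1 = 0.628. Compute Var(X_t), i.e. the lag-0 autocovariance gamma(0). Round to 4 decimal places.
\gamma(0) = 4.1832

For an MA(q) process X_t = eps_t + sum_i theta_i eps_{t-i} with
Var(eps_t) = sigma^2, the variance is
  gamma(0) = sigma^2 * (1 + sum_i theta_i^2).
  sum_i theta_i^2 = (0.628)^2 = 0.394384.
  gamma(0) = 3 * (1 + 0.394384) = 3 * 1.394384 = 4.183152, which rounds to 4.1832.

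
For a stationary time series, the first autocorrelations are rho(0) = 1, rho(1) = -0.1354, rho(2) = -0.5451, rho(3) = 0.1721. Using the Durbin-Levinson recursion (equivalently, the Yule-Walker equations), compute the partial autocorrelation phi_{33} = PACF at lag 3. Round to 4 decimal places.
\phi_{33} = -0.0331

The PACF at lag k is phi_{kk}, the last component of the solution
to the Yule-Walker system G_k phi = r_k where
  (G_k)_{ij} = rho(|i - j|), (r_k)_i = rho(i), i,j = 1..k.
Equivalently, Durbin-Levinson gives phi_{kk} iteratively:
  phi_{11} = rho(1)
  phi_{kk} = [rho(k) - sum_{j=1..k-1} phi_{k-1,j} rho(k-j)]
            / [1 - sum_{j=1..k-1} phi_{k-1,j} rho(j)],
  phi_{k,j} = phi_{k-1,j} - phi_{kk} phi_{k-1,k-j},  j = 1..k-1.
Step k = 1:
  phi_11 = rho(1) = -0.1354.
Step k = 2:
  phi_22 = [rho(2) - phi_11 rho(1)] / [1 - phi_11 rho(1)] = [-0.5451 - (-0.1354)(-0.1354)] / [1 - (-0.1354)(-0.1354)]
         = -0.56343316 / 0.98166684 = -0.573956.
  Update: phi_21 = phi_11 - phi_22 phi_11 = -0.1354 - (-0.573956)(-0.1354) = -0.213114.
Step k = 3:
  phi_33 = [rho(3) - phi_21 rho(2) - phi_22 rho(1)] / [1 - phi_21 rho(1) - phi_22 rho(2)]
    numerator   = 0.1721 - (-0.213114)(-0.5451) - (-0.573956)(-0.1354) = -0.0217818
    denominator = 1 - (-0.213114)(-0.1354) - (-0.573956)(-0.5451) = 0.65828123
  phi_33 = -0.0217818 / 0.65828123 = -0.0331.
Therefore phi_{33} = -0.0331.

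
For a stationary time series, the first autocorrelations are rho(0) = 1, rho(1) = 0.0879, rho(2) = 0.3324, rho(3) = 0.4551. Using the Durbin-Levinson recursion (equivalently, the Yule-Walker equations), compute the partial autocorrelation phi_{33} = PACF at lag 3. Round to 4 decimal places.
\phi_{33} = 0.4590

The PACF at lag k is phi_{kk}, the last component of the solution
to the Yule-Walker system G_k phi = r_k where
  (G_k)_{ij} = rho(|i - j|), (r_k)_i = rho(i), i,j = 1..k.
Equivalently, Durbin-Levinson gives phi_{kk} iteratively:
  phi_{11} = rho(1)
  phi_{kk} = [rho(k) - sum_{j=1..k-1} phi_{k-1,j} rho(k-j)]
            / [1 - sum_{j=1..k-1} phi_{k-1,j} rho(j)],
  phi_{k,j} = phi_{k-1,j} - phi_{kk} phi_{k-1,k-j},  j = 1..k-1.
Step k = 1:
  phi_11 = rho(1) = 0.0879.
Step k = 2:
  phi_22 = [rho(2) - phi_11 rho(1)] / [1 - phi_11 rho(1)] = [0.3324 - (0.0879)(0.0879)] / [1 - (0.0879)(0.0879)]
         = 0.32467359 / 0.99227359 = 0.327202.
  Update: phi_21 = phi_11 - phi_22 phi_11 = 0.0879 - (0.327202)(0.0879) = 0.059139.
Step k = 3:
  phi_33 = [rho(3) - phi_21 rho(2) - phi_22 rho(1)] / [1 - phi_21 rho(1) - phi_22 rho(2)]
    numerator   = 0.4551 - (0.059139)(0.3324) - (0.327202)(0.0879) = 0.40668118
    denominator = 1 - (0.059139)(0.0879) - (0.327202)(0.3324) = 0.88603984
  phi_33 = 0.40668118 / 0.88603984 = 0.459.
Therefore phi_{33} = 0.4590.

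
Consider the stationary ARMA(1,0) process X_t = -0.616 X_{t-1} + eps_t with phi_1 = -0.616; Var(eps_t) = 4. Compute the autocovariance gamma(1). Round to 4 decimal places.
\gamma(1) = -3.9707

Multiply the model equation by X_{t-k} and take expectations. With theta_0 = psi_0 = 1 and psi_j the MA(infinity) weights, this gives
  gamma(k) - sum_i phi_i gamma(k-i) = c_k,
  c_k = sigma^2 * sum_{j=k..q} theta_j psi_{j-k}   (c_k = 0 for k > q),
using gamma(-m) = gamma(m).
Pure AR (q = 0): c_0 = sigma^2 = 4, c_k = 0 for k >= 1.
Equations for k = 0 and k = 1 (AR order 1):
  gamma(0) = phi_1 gamma(1) + c_0
  gamma(1) = phi_1 gamma(0) + c_1
Substituting the second into the first: gamma(0) (1 - phi_1^2) = c_0 + phi_1 c_1, so
  gamma(0) = c_0 / (1 - phi_1^2) = 4 / (1 - (-0.616)^2) = 4 / 0.620544 = 6.445957.
  gamma(1) = phi_1 gamma(0) = (-0.616)(6.445957) = -3.97071.
Therefore gamma(1) = -3.9707 (to 4 decimal places).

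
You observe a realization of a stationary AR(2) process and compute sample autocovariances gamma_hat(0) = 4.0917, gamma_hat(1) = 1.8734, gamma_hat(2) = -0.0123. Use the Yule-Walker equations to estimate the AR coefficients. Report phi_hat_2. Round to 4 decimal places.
\hat\phi_{2} = -0.2690

The Yule-Walker equations for an AR(p) process read, in matrix form,
  Gamma_p phi = r_p,   with   (Gamma_p)_{ij} = gamma(|i - j|),
                       (r_p)_i = gamma(i),   i,j = 1..p.
Substitute the sample gammas (Toeplitz matrix and right-hand side of size 2):
  Gamma_p = [[4.0917, 1.8734], [1.8734, 4.0917]]
  r_p     = [1.8734, -0.0123]
Written out:
  4.0917 phi_1 + 1.8734 phi_2 = 1.8734
  1.8734 phi_1 + 4.0917 phi_2 = -0.0123
Solve by Cramer's rule:
  det = gamma(0)^2 - gamma(1)^2 = (4.0917)^2 - (1.8734)^2 = 16.74200889 - 3.50962756 = 13.23238133
  phi_hat_1 = [gamma(1) gamma(0) - gamma(1) gamma(2)] / det = [(1.8734)(4.0917) - (1.8734)(-0.0123)] / 13.23238133 = 7.6884336 / 13.23238133 = 0.581
  phi_hat_2 = [gamma(0) gamma(2) - gamma(1)^2] / det = [(4.0917)(-0.0123) - (1.8734)^2] / 13.23238133 = -3.55995547 / 13.23238133 = -0.269
So phi_hat = [0.5810, -0.2690].
Therefore phi_hat_2 = -0.2690.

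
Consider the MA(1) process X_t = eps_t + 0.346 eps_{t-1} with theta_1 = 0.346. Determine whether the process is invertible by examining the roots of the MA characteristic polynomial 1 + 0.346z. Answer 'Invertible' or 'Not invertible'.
\text{Invertible}

The MA(q) characteristic polynomial is P(z) = 1 + 0.346z.
Invertibility requires all roots to lie outside the unit circle, i.e. |z| > 1 for every root.
This is linear in z: 1 + (0.346) z = 0  =>  z = -1/(0.346) = -2.890173,  |z| = 2.890173.
Moduli of all roots: 2.8902.
All moduli strictly greater than 1? Yes.
Verdict: Invertible.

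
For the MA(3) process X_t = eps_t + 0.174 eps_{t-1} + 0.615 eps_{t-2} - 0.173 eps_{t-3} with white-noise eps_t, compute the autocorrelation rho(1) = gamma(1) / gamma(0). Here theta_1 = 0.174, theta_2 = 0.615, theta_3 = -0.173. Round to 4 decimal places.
\rho(1) = 0.1214

For an MA(q) process with theta_0 = 1, the autocovariance is
  gamma(k) = sigma^2 * sum_{i=0..q-k} theta_i * theta_{i+k},
and rho(k) = gamma(k) / gamma(0). Sigma^2 cancels.
  numerator   = (1)*(0.174) + (0.174)*(0.615) + (0.615)*(-0.173) = 0.174615.
  denominator = (1)^2 + (0.174)^2 + (0.615)^2 + (-0.173)^2 = 1.43843.
  rho(1) = 0.174615 / 1.43843 = 0.1214.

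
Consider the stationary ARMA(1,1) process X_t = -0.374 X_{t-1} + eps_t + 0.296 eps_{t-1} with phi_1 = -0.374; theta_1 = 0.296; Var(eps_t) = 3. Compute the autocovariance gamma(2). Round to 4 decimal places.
\gamma(2) = 0.0905

Multiply the model equation by X_{t-k} and take expectations. With theta_0 = psi_0 = 1 and psi_j the MA(infinity) weights, this gives
  gamma(k) - sum_i phi_i gamma(k-i) = c_k,
  c_k = sigma^2 * sum_{j=k..q} theta_j psi_{j-k}   (c_k = 0 for k > q),
using gamma(-m) = gamma(m).
psi-weights needed (psi_j = theta_j + sum_i phi_i psi_{j-i}):
  psi_1 = theta_1 + phi_1 = 0.296 + (-0.374) = -0.078
Right-hand sides:
  c_0 = sigma^2 (1 + theta_1 psi_1) = 3 * (1 + (0.296)(-0.078)) = 3 * 0.976912 = 2.930736
  c_1 = sigma^2 theta_1 = 3 * (0.296) = 0.888
  c_2 = 0
Equations for k = 0 and k = 1 (AR order 1):
  gamma(0) = phi_1 gamma(1) + c_0
  gamma(1) = phi_1 gamma(0) + c_1
Substituting the second into the first: gamma(0) (1 - phi_1^2) = c_0 + phi_1 c_1, so
  gamma(0) = (c_0 + phi_1 c_1) / (1 - phi_1^2) = (2.930736 + (-0.374)(0.888)) / (1 - (-0.374)^2) = 2.598624 / 0.860124 = 3.02122.
  gamma(1) = phi_1 gamma(0) + c_1 = (-0.374)(3.02122) + (0.888) = -0.241936.
For k = 2 (> q): gamma(2) = phi_1 gamma(1) = (-0.374)(-0.241936) = 0.090484.
Therefore gamma(2) = 0.0905 (to 4 decimal places).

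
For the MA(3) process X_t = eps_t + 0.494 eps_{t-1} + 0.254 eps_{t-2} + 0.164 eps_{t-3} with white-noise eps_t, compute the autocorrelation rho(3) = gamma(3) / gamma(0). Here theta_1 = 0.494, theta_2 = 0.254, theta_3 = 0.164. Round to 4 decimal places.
\rho(3) = 0.1228

For an MA(q) process with theta_0 = 1, the autocovariance is
  gamma(k) = sigma^2 * sum_{i=0..q-k} theta_i * theta_{i+k},
and rho(k) = gamma(k) / gamma(0). Sigma^2 cancels.
  numerator   = (1)*(0.164) = 0.164.
  denominator = (1)^2 + (0.494)^2 + (0.254)^2 + (0.164)^2 = 1.335448.
  rho(3) = 0.164 / 1.335448 = 0.1228.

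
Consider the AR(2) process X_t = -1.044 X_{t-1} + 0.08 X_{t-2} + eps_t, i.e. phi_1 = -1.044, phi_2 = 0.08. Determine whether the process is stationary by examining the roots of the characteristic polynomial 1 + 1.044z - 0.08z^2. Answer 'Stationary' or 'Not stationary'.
\text{Not stationary}

The AR(p) characteristic polynomial is P(z) = 1 + 1.044z - 0.08z^2.
Stationarity requires all roots to lie outside the unit circle, i.e. |z| > 1 for every root.
Set 1 + (1.044) z + (-0.08) z^2 = 0, i.e. a z^2 + b z + c = 0 with a = -0.08, b = 1.044, c = 1.
Discriminant D = b^2 - 4ac = (1.044)^2 - 4*(-0.08)*1 = 1.089936 - (-0.32) = 1.409936.
D >= 0, so the roots are real: z = (-b +/- sqrt(D)) / (2a) = (-1.044 +/- 1.187407) / (-0.16).
  z_1 = (-1.044 + 1.187407) / (-0.16) = -0.8963,   |z_1| = 0.8963.
  z_2 = (-1.044 - 1.187407) / (-0.16) = 13.9463,   |z_2| = 13.9463.
Moduli of all roots: 0.8963, 13.9463.
All moduli strictly greater than 1? No.
Verdict: Not stationary.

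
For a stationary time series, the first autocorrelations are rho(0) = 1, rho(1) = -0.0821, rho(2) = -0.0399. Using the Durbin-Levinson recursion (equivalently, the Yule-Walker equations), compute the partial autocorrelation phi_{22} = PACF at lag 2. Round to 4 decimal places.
\phi_{22} = -0.0470

The PACF at lag k is phi_{kk}, the last component of the solution
to the Yule-Walker system G_k phi = r_k where
  (G_k)_{ij} = rho(|i - j|), (r_k)_i = rho(i), i,j = 1..k.
Equivalently, Durbin-Levinson gives phi_{kk} iteratively:
  phi_{11} = rho(1)
  phi_{kk} = [rho(k) - sum_{j=1..k-1} phi_{k-1,j} rho(k-j)]
            / [1 - sum_{j=1..k-1} phi_{k-1,j} rho(j)],
  phi_{k,j} = phi_{k-1,j} - phi_{kk} phi_{k-1,k-j},  j = 1..k-1.
Step k = 1:
  phi_11 = rho(1) = -0.0821.
Step k = 2:
  phi_22 = [rho(2) - phi_11 rho(1)] / [1 - phi_11 rho(1)] = [-0.0399 - (-0.0821)(-0.0821)] / [1 - (-0.0821)(-0.0821)]
         = -0.04664041 / 0.99325959 = -0.047.
Therefore phi_{22} = -0.0470.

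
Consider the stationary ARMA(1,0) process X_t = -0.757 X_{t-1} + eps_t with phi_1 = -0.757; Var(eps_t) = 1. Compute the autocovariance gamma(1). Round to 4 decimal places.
\gamma(1) = -1.7730

Multiply the model equation by X_{t-k} and take expectations. With theta_0 = psi_0 = 1 and psi_j the MA(infinity) weights, this gives
  gamma(k) - sum_i phi_i gamma(k-i) = c_k,
  c_k = sigma^2 * sum_{j=k..q} theta_j psi_{j-k}   (c_k = 0 for k > q),
using gamma(-m) = gamma(m).
Pure AR (q = 0): c_0 = sigma^2 = 1, c_k = 0 for k >= 1.
Equations for k = 0 and k = 1 (AR order 1):
  gamma(0) = phi_1 gamma(1) + c_0
  gamma(1) = phi_1 gamma(0) + c_1
Substituting the second into the first: gamma(0) (1 - phi_1^2) = c_0 + phi_1 c_1, so
  gamma(0) = c_0 / (1 - phi_1^2) = 1 / (1 - (-0.757)^2) = 1 / 0.426951 = 2.342189.
  gamma(1) = phi_1 gamma(0) = (-0.757)(2.342189) = -1.773037.
Therefore gamma(1) = -1.7730 (to 4 decimal places).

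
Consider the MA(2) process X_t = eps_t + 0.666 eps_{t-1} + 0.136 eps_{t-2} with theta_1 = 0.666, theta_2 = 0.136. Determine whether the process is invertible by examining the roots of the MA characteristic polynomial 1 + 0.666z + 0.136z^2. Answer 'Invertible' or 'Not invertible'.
\text{Invertible}

The MA(q) characteristic polynomial is P(z) = 1 + 0.666z + 0.136z^2.
Invertibility requires all roots to lie outside the unit circle, i.e. |z| > 1 for every root.
Set 1 + (0.666) z + (0.136) z^2 = 0, i.e. a z^2 + b z + c = 0 with a = 0.136, b = 0.666, c = 1.
Discriminant D = b^2 - 4ac = (0.666)^2 - 4*(0.136)*1 = 0.443556 - (0.544) = -0.100444.
D < 0, so the roots are the complex-conjugate pair z = (-b +/- i sqrt(-D)) / (2a) = -2.4485 +/- 1.1652i.
For a conjugate pair |z|^2 = z * conj(z) = (product of roots) = c/a = 1/(0.136) = 7.352941, so |z| = sqrt(7.352941) = 2.7116 for both roots.
Moduli of all roots: 2.7116, 2.7116.
All moduli strictly greater than 1? Yes.
Verdict: Invertible.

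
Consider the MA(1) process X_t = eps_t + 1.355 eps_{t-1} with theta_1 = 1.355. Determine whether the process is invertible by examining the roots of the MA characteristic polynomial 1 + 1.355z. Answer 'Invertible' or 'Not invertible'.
\text{Not invertible}

The MA(q) characteristic polynomial is P(z) = 1 + 1.355z.
Invertibility requires all roots to lie outside the unit circle, i.e. |z| > 1 for every root.
This is linear in z: 1 + (1.355) z = 0  =>  z = -1/(1.355) = -0.738007,  |z| = 0.738007.
Moduli of all roots: 0.7380.
All moduli strictly greater than 1? No.
Verdict: Not invertible.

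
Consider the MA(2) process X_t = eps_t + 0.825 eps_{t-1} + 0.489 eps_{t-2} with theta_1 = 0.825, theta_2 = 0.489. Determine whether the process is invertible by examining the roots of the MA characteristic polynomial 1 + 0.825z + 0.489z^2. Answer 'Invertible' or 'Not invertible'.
\text{Invertible}

The MA(q) characteristic polynomial is P(z) = 1 + 0.825z + 0.489z^2.
Invertibility requires all roots to lie outside the unit circle, i.e. |z| > 1 for every root.
Set 1 + (0.825) z + (0.489) z^2 = 0, i.e. a z^2 + b z + c = 0 with a = 0.489, b = 0.825, c = 1.
Discriminant D = b^2 - 4ac = (0.825)^2 - 4*(0.489)*1 = 0.680625 - (1.956) = -1.275375.
D < 0, so the roots are the complex-conjugate pair z = (-b +/- i sqrt(-D)) / (2a) = -0.8436 +/- 1.1547i.
For a conjugate pair |z|^2 = z * conj(z) = (product of roots) = c/a = 1/(0.489) = 2.04499, so |z| = sqrt(2.04499) = 1.43 for both roots.
Moduli of all roots: 1.4300, 1.4300.
All moduli strictly greater than 1? Yes.
Verdict: Invertible.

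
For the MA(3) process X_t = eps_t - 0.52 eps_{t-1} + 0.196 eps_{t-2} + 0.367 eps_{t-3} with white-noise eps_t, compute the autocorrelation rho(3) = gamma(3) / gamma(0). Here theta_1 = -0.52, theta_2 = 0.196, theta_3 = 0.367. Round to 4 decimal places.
\rho(3) = 0.2542

For an MA(q) process with theta_0 = 1, the autocovariance is
  gamma(k) = sigma^2 * sum_{i=0..q-k} theta_i * theta_{i+k},
and rho(k) = gamma(k) / gamma(0). Sigma^2 cancels.
  numerator   = (1)*(0.367) = 0.367.
  denominator = (1)^2 + (-0.52)^2 + (0.196)^2 + (0.367)^2 = 1.443505.
  rho(3) = 0.367 / 1.443505 = 0.2542.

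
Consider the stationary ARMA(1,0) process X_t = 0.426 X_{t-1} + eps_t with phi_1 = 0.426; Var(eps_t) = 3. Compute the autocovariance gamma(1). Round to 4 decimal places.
\gamma(1) = 1.5613

Multiply the model equation by X_{t-k} and take expectations. With theta_0 = psi_0 = 1 and psi_j the MA(infinity) weights, this gives
  gamma(k) - sum_i phi_i gamma(k-i) = c_k,
  c_k = sigma^2 * sum_{j=k..q} theta_j psi_{j-k}   (c_k = 0 for k > q),
using gamma(-m) = gamma(m).
Pure AR (q = 0): c_0 = sigma^2 = 3, c_k = 0 for k >= 1.
Equations for k = 0 and k = 1 (AR order 1):
  gamma(0) = phi_1 gamma(1) + c_0
  gamma(1) = phi_1 gamma(0) + c_1
Substituting the second into the first: gamma(0) (1 - phi_1^2) = c_0 + phi_1 c_1, so
  gamma(0) = c_0 / (1 - phi_1^2) = 3 / (1 - (0.426)^2) = 3 / 0.818524 = 3.665134.
  gamma(1) = phi_1 gamma(0) = (0.426)(3.665134) = 1.561347.
Therefore gamma(1) = 1.5613 (to 4 decimal places).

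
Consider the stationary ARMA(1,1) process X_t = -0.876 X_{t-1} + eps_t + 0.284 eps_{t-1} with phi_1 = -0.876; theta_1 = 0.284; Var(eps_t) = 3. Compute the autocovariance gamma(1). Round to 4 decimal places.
\gamma(1) = -5.7353

Multiply the model equation by X_{t-k} and take expectations. With theta_0 = psi_0 = 1 and psi_j the MA(infinity) weights, this gives
  gamma(k) - sum_i phi_i gamma(k-i) = c_k,
  c_k = sigma^2 * sum_{j=k..q} theta_j psi_{j-k}   (c_k = 0 for k > q),
using gamma(-m) = gamma(m).
psi-weights needed (psi_j = theta_j + sum_i phi_i psi_{j-i}):
  psi_1 = theta_1 + phi_1 = 0.284 + (-0.876) = -0.592
Right-hand sides:
  c_0 = sigma^2 (1 + theta_1 psi_1) = 3 * (1 + (0.284)(-0.592)) = 3 * 0.831872 = 2.495616
  c_1 = sigma^2 theta_1 = 3 * (0.284) = 0.852
  c_2 = 0
Equations for k = 0 and k = 1 (AR order 1):
  gamma(0) = phi_1 gamma(1) + c_0
  gamma(1) = phi_1 gamma(0) + c_1
Substituting the second into the first: gamma(0) (1 - phi_1^2) = c_0 + phi_1 c_1, so
  gamma(0) = (c_0 + phi_1 c_1) / (1 - phi_1^2) = (2.495616 + (-0.876)(0.852)) / (1 - (-0.876)^2) = 1.749264 / 0.232624 = 7.519706.
  gamma(1) = phi_1 gamma(0) + c_1 = (-0.876)(7.519706) + (0.852) = -5.735262.
Therefore gamma(1) = -5.7353 (to 4 decimal places).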